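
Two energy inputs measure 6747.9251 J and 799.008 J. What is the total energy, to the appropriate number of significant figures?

7546.933 J

6747.9251 J + 799.008 J = 7546.9331 J.
Addition/subtraction keeps the fewest decimal places: 6747.9251 → 4 decimal places, 799.008 → 3 decimal places; limit is 3.
Rounded to 3 decimal places: 7546.933 J.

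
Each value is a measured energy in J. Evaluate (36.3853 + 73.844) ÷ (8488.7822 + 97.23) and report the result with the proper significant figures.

36.3853 + 73.844 = 110.2293, limited to 3 d.p. → 6 s.f.; 8488.7822 + 97.23 = 8586.0122, limited to 2 d.p. → 6 s.f.
Carrying full precision, 110.2293 ÷ 8586.0122 = 0.012838241716…; keep min(6, 6) = 6 s.f.
Rounded to 6 significant figures: 0.0128382.

0.0128382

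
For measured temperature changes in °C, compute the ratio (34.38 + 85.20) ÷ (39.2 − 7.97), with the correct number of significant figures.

3.83

34.38 + 85.20 = 119.58, limited to 2 d.p. → 5 s.f.; 39.2 − 7.97 = 31.23, limited to 1 d.p. → 3 s.f.
Carrying full precision, 119.58 ÷ 31.23 = 3.82901056676…; keep min(5, 3) = 3 s.f.
Rounded to 3 significant figures: 3.83.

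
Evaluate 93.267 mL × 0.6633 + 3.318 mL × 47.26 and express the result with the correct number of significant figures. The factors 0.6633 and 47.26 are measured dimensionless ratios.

218.7 mL

93.267 × 0.6633 = 61.8640011 → 61.86 mL (4 s.f., last digit at the 10^-2 place).
3.318 × 47.26 = 156.80868 → 1.568 × 10² mL (4 s.f., last digit at the 10^-1 place).
Sum: 218.6726811 mL; keep the coarser place, 10^-1.
Result: 218.7 mL.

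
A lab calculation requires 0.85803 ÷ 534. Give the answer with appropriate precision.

0.85803 ÷ 534 = 0.00160679775281…
Multiplication/division keeps the fewest significant figures: 0.85803 → 5 s.f., 534 → 3 s.f.; limit is 3.
Rounded to 3 significant figures: 0.00161.

0.00161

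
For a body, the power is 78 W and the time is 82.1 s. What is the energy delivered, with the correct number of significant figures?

6.4 × 10^3 J

energy delivered = 78 W × 82.1 s = 6403.8 J.
78 has 2 significant figures; 82.1 has 3.
Division/multiplication keeps the fewest: 2 significant figures.
Rounded: 6.4 × 10^3 J.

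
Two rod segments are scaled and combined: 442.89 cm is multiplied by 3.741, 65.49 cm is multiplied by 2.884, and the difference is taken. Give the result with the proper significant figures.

1468 cm

442.89 × 3.741 = 1656.85149 → 1657 cm (4 s.f., last digit at the 10^0 place).
65.49 × 2.884 = 188.87316 → 188.9 cm (4 s.f., last digit at the 10^-1 place).
Difference: 1467.97833 cm; keep the coarser place, 10^0.
Result: 1468 cm.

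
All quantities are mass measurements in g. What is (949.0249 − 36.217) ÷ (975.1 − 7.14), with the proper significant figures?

949.0249 − 36.217 = 912.8079, limited to 3 d.p. → 6 s.f.; 975.1 − 7.14 = 967.96, limited to 1 d.p. → 4 s.f.
Carrying full precision, 912.8079 ÷ 967.96 = 0.943022335634…; keep min(6, 4) = 4 s.f.
Rounded to 4 significant figures: 0.9430.

0.9430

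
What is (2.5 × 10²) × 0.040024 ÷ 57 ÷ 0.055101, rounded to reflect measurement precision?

3.2

(2.5 × 10²) × 0.040024 ÷ 57 ÷ 0.055101 = 3.18585614869…
Multiplication/division keeps the fewest significant figures: 2.5 × 10² → 2 s.f., 0.040024 → 5 s.f., 57 → 2 s.f., 0.055101 → 5 s.f.; limit is 2.
Rounded to 2 significant figures: 3.2.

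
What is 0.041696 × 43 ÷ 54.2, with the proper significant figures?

0.041696 × 43 ÷ 54.2 = 0.0330798523985…
Multiplication/division keeps the fewest significant figures: 0.041696 → 5 s.f., 43 → 2 s.f., 54.2 → 3 s.f.; limit is 2.
Rounded to 2 significant figures: 0.033.

0.033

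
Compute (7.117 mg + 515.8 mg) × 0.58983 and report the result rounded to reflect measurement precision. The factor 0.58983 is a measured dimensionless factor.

308.4 mg

7.117 mg + 515.8 mg = 522.917 mg; the sum is limited to 1 decimal place (4 s.f.).
Carrying full precision, 522.917 × 0.58983 = 308.43213411 mg; 0.58983 has 5 s.f., so the result keeps min(4, 5) = 4 s.f.
Rounded to 4 significant figures: 308.4 mg.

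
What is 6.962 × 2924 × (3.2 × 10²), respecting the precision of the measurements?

6.962 × 2924 × (3.2 × 10²) = 6514204.16
Multiplication/division keeps the fewest significant figures: 6.962 → 4 s.f., 2924 → 4 s.f., 3.2 × 10² → 2 s.f.; limit is 2.
Rounded to 2 significant figures: 6.5 × 10⁶.

6.5 × 10⁶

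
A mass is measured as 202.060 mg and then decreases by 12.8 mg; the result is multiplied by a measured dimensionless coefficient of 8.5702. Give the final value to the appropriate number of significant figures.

202.060 mg − 12.8 mg = 189.260 mg; the difference is limited to 1 decimal place (4 s.f.).
Carrying full precision, 189.260 × 8.5702 = 1621.996052 mg; 8.5702 has 5 s.f., so the result keeps min(4, 5) = 4 s.f.
Rounded to 4 significant figures: 1622 mg.

1622 mg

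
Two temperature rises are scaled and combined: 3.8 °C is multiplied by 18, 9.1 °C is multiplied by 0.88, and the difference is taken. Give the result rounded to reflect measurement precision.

6.0 × 10^1 °C

3.8 × 18 = 68.4 → 68 °C (2 s.f., last digit at the 10^0 place).
9.1 × 0.88 = 8.008 → 8.0 °C (2 s.f., last digit at the 10^-1 place).
Difference: 60.392 °C; keep the coarser place, 10^0.
Result: 6.0 × 10^1 °C.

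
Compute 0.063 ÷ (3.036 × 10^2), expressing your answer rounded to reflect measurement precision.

2.1 × 10^-4

0.063 ÷ (3.036 × 10^2) = 0.000207509881423…
Multiplication/division keeps the fewest significant figures: 0.063 → 2 s.f., 3.036 × 10^2 → 4 s.f.; limit is 2.
Rounded to 2 significant figures: 2.1 × 10^-4.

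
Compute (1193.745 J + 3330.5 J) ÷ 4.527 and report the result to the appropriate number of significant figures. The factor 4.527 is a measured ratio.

999.4 J

1193.745 J + 3330.5 J = 4524.245 J; the sum is limited to 1 decimal place (5 s.f.).
Carrying full precision, 4524.245 ÷ 4.527 = 999.391429203… J; 4.527 has 4 s.f., so the result keeps min(5, 4) = 4 s.f.
Rounded to 4 significant figures: 999.4 J.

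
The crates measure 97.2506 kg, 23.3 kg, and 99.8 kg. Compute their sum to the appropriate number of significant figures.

97.2506 kg + 23.3 kg + 99.8 kg = 220.3506 kg.
Addition/subtraction keeps the fewest decimal places: 97.2506 → 4 decimal places, 23.3 → 1 decimal place, 99.8 → 1 decimal place; limit is 1.
Rounded to 1 decimal place: 220.4 kg.

220.4 kg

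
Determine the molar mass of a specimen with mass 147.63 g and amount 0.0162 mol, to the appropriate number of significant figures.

molar mass = 147.63 g ÷ 0.0162 mol = 9112.96296296… g/mol.
147.63 has 5 significant figures; 0.0162 has 3.
Division/multiplication keeps the fewest: 3 significant figures.
Rounded: 9.11 × 10^3 g/mol.

9.11 × 10^3 g/mol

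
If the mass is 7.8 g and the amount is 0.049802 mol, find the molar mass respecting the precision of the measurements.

molar mass = 7.8 g ÷ 0.049802 mol = 156.620216056… g/mol.
7.8 has 2 significant figures; 0.049802 has 5.
Division/multiplication keeps the fewest: 2 significant figures.
Rounded: 1.6 × 10^2 g/mol.

1.6 × 10^2 g/mol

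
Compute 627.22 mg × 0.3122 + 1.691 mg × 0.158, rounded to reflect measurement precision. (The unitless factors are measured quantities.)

627.22 × 0.3122 = 195.818084 → 195.8 mg (4 s.f., last digit at the 10^-1 place).
1.691 × 0.158 = 0.267178 → 2.67 × 10^-1 mg (3 s.f., last digit at the 10^-3 place).
Sum: 196.085262 mg; keep the coarser place, 10^-1.
Result: 196.1 mg.

196.1 mg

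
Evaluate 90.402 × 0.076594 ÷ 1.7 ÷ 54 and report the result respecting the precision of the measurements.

0.075

90.402 × 0.076594 ÷ 1.7 ÷ 54 = 0.0754275684967…
Multiplication/division keeps the fewest significant figures: 90.402 → 5 s.f., 0.076594 → 5 s.f., 1.7 → 2 s.f., 54 → 2 s.f.; limit is 2.
Rounded to 2 significant figures: 0.075.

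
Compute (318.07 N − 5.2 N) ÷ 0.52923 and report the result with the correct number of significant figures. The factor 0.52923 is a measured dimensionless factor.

591.2 N

318.07 N − 5.2 N = 312.87 N; the difference is limited to 1 decimal place (4 s.f.).
Carrying full precision, 312.87 ÷ 0.52923 = 591.179638342… N; 0.52923 has 5 s.f., so the result keeps min(4, 5) = 4 s.f.
Rounded to 4 significant figures: 591.2 N.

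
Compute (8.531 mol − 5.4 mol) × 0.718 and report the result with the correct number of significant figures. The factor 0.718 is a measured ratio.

2.2 mol

8.531 mol − 5.4 mol = 3.131 mol; the difference is limited to 1 decimal place (2 s.f.).
Carrying full precision, 3.131 × 0.718 = 2.248058 mol; 0.718 has 3 s.f., so the result keeps min(2, 3) = 2 s.f.
Rounded to 2 significant figures: 2.2 mol.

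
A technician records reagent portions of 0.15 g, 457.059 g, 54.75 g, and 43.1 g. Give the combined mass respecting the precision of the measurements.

0.15 g + 457.059 g + 54.75 g + 43.1 g = 555.059 g.
Addition/subtraction keeps the fewest decimal places: 0.15 → 2 decimal places, 457.059 → 3 decimal places, 54.75 → 2 decimal places, 43.1 → 1 decimal place; limit is 1.
Rounded to 1 decimal place: 555.1 g.

555.1 g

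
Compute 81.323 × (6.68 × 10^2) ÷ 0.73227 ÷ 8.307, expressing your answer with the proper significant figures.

8.93 × 10^3

81.323 × (6.68 × 10^2) ÷ 0.73227 ÷ 8.307 = 8930.47175537…
Multiplication/division keeps the fewest significant figures: 81.323 → 5 s.f., 6.68 × 10^2 → 3 s.f., 0.73227 → 5 s.f., 8.307 → 4 s.f.; limit is 3.
Rounded to 3 significant figures: 8.93 × 10^3.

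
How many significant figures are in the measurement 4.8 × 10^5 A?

2

4.8 × 10^5: in scientific notation every digit of the coefficient is significant.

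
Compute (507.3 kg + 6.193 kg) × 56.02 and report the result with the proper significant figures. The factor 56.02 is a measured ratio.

507.3 kg + 6.193 kg = 513.493 kg; the sum is limited to 1 decimal place (4 s.f.).
Carrying full precision, 513.493 × 56.02 = 28765.87786 kg; 56.02 has 4 s.f., so the result keeps min(4, 4) = 4 s.f.
Rounded to 4 significant figures: 2.877 × 10⁴ kg.

2.877 × 10⁴ kg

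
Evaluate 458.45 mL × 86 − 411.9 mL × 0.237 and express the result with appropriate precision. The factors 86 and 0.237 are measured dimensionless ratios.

3.9 × 10^4 mL

458.45 × 86 = 39426.7 → 3.9 × 10^4 mL (2 s.f., last digit at the 10^3 place).
411.9 × 0.237 = 97.6203 → 97.6 mL (3 s.f., last digit at the 10^-1 place).
Difference: 39329.0797 mL; keep the coarser place, 10^3.
Result: 3.9 × 10^4 mL.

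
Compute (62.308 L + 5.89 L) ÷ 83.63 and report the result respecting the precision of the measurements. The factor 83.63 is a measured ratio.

62.308 L + 5.89 L = 68.198 L; the sum is limited to 2 decimal places (4 s.f.).
Carrying full precision, 68.198 ÷ 83.63 = 0.815472916418… L; 83.63 has 4 s.f., so the result keeps min(4, 4) = 4 s.f.
Rounded to 4 significant figures: 8.155 × 10^-1 L.

8.155 × 10^-1 L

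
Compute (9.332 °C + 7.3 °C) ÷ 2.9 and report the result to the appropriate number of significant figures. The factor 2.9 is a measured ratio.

5.7 °C

9.332 °C + 7.3 °C = 16.632 °C; the sum is limited to 1 decimal place (3 s.f.).
Carrying full precision, 16.632 ÷ 2.9 = 5.73517241379… °C; 2.9 has 2 s.f., so the result keeps min(3, 2) = 2 s.f.
Rounded to 2 significant figures: 5.7 °C.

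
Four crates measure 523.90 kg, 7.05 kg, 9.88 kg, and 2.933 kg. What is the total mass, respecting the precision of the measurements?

543.76 kg

523.90 kg + 7.05 kg + 9.88 kg + 2.933 kg = 543.763 kg.
Addition/subtraction keeps the fewest decimal places: 523.90 → 2 decimal places, 7.05 → 2 decimal places, 9.88 → 2 decimal places, 2.933 → 3 decimal places; limit is 2.
Rounded to 2 decimal places: 543.76 kg.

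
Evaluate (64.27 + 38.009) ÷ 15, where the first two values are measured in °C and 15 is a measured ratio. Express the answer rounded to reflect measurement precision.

6.8 °C

64.27 °C + 38.009 °C = 102.279 °C; the sum is limited to 2 decimal places (5 s.f.).
Carrying full precision, 102.279 ÷ 15 = 6.8186 °C; 15 has 2 s.f., so the result keeps min(5, 2) = 2 s.f.
Rounded to 2 significant figures: 6.8 °C.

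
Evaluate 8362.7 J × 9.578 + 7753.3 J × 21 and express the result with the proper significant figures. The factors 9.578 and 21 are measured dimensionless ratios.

8362.7 × 9.578 = 80097.9406 → 8.010 × 10^4 J (4 s.f., last digit at the 10^1 place).
7753.3 × 21 = 162819.3 → 1.6 × 10^5 J (2 s.f., last digit at the 10^4 place).
Sum: 242917.2406 J; keep the coarser place, 10^4.
Result: 2.4 × 10^5 J.

2.4 × 10^5 J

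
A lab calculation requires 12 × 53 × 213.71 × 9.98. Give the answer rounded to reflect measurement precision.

1.4 × 10⁶

12 × 53 × 213.71 × 9.98 = 1356477.2088
Multiplication/division keeps the fewest significant figures: 12 → 2 s.f., 53 → 2 s.f., 213.71 → 5 s.f., 9.98 → 3 s.f.; limit is 2.
Rounded to 2 significant figures: 1.4 × 10⁶.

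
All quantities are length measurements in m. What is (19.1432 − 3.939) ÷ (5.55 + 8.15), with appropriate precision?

19.1432 − 3.939 = 15.2042, limited to 3 d.p. → 5 s.f.; 5.55 + 8.15 = 13.70, limited to 2 d.p. → 4 s.f.
Carrying full precision, 15.2042 ÷ 13.70 = 1.10979562044…; keep min(5, 4) = 4 s.f.
Rounded to 4 significant figures: 1.110.

1.110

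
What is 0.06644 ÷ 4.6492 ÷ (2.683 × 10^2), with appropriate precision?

0.06644 ÷ 4.6492 ÷ (2.683 × 10^2) = 0.0000532636252185…
Multiplication/division keeps the fewest significant figures: 0.06644 → 4 s.f., 4.6492 → 5 s.f., 2.683 × 10^2 → 4 s.f.; limit is 4.
Rounded to 4 significant figures: 5.326 × 10^-5.

5.326 × 10^-5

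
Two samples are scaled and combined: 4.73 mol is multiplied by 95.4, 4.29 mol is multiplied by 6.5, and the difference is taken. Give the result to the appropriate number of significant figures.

4.23 × 10^2 mol

4.73 × 95.4 = 451.242 → 451 mol (3 s.f., last digit at the 10^0 place).
4.29 × 6.5 = 27.885 → 28 mol (2 s.f., last digit at the 10^0 place).
Difference: 423.357 mol; keep the coarser place, 10^0.
Result: 4.23 × 10^2 mol.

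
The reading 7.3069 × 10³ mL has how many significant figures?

5

7.3069 × 10³: in scientific notation every digit of the coefficient is significant.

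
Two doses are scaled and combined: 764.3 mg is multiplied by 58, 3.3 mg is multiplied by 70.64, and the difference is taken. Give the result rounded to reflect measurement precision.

764.3 × 58 = 44329.4 → 4.4 × 10^4 mg (2 s.f., last digit at the 10^3 place).
3.3 × 70.64 = 233.112 → 2.3 × 10^2 mg (2 s.f., last digit at the 10^1 place).
Difference: 44096.288 mg; keep the coarser place, 10^3.
Result: 4.4 × 10^4 mg.

4.4 × 10^4 mg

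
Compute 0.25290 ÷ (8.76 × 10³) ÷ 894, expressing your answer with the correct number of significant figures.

0.25290 ÷ (8.76 × 10³) ÷ 894 = 3.22929116484 × 10^-8…
Multiplication/division keeps the fewest significant figures: 0.25290 → 5 s.f., 8.76 × 10³ → 3 s.f., 894 → 3 s.f.; limit is 3.
Rounded to 3 significant figures: 3.23 × 10⁻⁸.

3.23 × 10⁻⁸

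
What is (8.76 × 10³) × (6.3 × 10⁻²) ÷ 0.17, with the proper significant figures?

(8.76 × 10³) × (6.3 × 10⁻²) ÷ 0.17 = 3246.35294118…
Multiplication/division keeps the fewest significant figures: 8.76 × 10³ → 3 s.f., 6.3 × 10⁻² → 2 s.f., 0.17 → 2 s.f.; limit is 2.
Rounded to 2 significant figures: 3.2 × 10³.

3.2 × 10³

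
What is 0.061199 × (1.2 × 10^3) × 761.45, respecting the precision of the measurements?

0.061199 × (1.2 × 10^3) × 761.45 = 55919.97426
Multiplication/division keeps the fewest significant figures: 0.061199 → 5 s.f., 1.2 × 10^3 → 2 s.f., 761.45 → 5 s.f.; limit is 2.
Rounded to 2 significant figures: 5.6 × 10^4.

5.6 × 10^4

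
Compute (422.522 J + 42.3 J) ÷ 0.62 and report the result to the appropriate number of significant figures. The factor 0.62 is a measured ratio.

422.522 J + 42.3 J = 464.822 J; the sum is limited to 1 decimal place (4 s.f.).
Carrying full precision, 464.822 ÷ 0.62 = 749.712903226… J; 0.62 has 2 s.f., so the result keeps min(4, 2) = 2 s.f.
Rounded to 2 significant figures: 7.5 × 10^2 J.

7.5 × 10^2 J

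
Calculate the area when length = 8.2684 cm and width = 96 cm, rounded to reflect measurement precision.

area = 8.2684 cm × 96 cm = 793.7664 cm².
8.2684 has 5 significant figures; 96 has 2.
Division/multiplication keeps the fewest: 2 significant figures.
Rounded: 7.9 × 10² cm².

7.9 × 10² cm²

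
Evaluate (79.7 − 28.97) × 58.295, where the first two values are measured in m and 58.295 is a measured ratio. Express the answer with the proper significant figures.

2.96 × 10^3 m

79.7 m − 28.97 m = 50.73 m; the difference is limited to 1 decimal place (3 s.f.).
Carrying full precision, 50.73 × 58.295 = 2957.30535 m; 58.295 has 5 s.f., so the result keeps min(3, 5) = 3 s.f.
Rounded to 3 significant figures: 2.96 × 10^3 m.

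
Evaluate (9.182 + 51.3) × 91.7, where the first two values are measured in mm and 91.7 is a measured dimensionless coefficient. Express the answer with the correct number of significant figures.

5.55 × 10^3 mm

9.182 mm + 51.3 mm = 60.482 mm; the sum is limited to 1 decimal place (3 s.f.).
Carrying full precision, 60.482 × 91.7 = 5546.1994 mm; 91.7 has 3 s.f., so the result keeps min(3, 3) = 3 s.f.
Rounded to 3 significant figures: 5.55 × 10^3 mm.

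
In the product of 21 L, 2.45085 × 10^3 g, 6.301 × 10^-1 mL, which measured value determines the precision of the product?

21 L → 2 s.f.; 2.45085 × 10^3 g → 6 s.f.; 6.301 × 10^-1 mL → 4 s.f.
The fewest is 2 significant figures, from 21 L.

21 L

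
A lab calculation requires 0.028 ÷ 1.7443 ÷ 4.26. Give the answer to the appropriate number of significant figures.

0.028 ÷ 1.7443 ÷ 4.26 = 0.00376814192114…
Multiplication/division keeps the fewest significant figures: 0.028 → 2 s.f., 1.7443 → 5 s.f., 4.26 → 3 s.f.; limit is 2.
Rounded to 2 significant figures: 0.0038.

0.0038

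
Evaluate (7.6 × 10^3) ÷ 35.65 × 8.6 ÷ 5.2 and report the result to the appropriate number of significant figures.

(7.6 × 10^3) ÷ 35.65 × 8.6 ÷ 5.2 = 352.573093106…
Multiplication/division keeps the fewest significant figures: 7.6 × 10^3 → 2 s.f., 35.65 → 4 s.f., 8.6 → 2 s.f., 5.2 → 2 s.f.; limit is 2.
Rounded to 2 significant figures: 3.5 × 10^2.

3.5 × 10^2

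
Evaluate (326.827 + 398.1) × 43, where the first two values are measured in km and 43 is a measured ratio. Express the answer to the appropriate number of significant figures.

326.827 km + 398.1 km = 724.927 km; the sum is limited to 1 decimal place (4 s.f.).
Carrying full precision, 724.927 × 43 = 31171.861 km; 43 has 2 s.f., so the result keeps min(4, 2) = 2 s.f.
Rounded to 2 significant figures: 3.1 × 10⁴ km.

3.1 × 10⁴ km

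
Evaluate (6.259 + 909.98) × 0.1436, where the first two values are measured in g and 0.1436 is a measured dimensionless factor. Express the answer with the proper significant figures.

6.259 g + 909.98 g = 916.239 g; the sum is limited to 2 decimal places (5 s.f.).
Carrying full precision, 916.239 × 0.1436 = 131.5719204 g; 0.1436 has 4 s.f., so the result keeps min(5, 4) = 4 s.f.
Rounded to 4 significant figures: 131.6 g.

131.6 g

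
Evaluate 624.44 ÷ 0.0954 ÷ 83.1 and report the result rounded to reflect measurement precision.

78.8

624.44 ÷ 0.0954 ÷ 83.1 = 78.7664580322…
Multiplication/division keeps the fewest significant figures: 624.44 → 5 s.f., 0.0954 → 3 s.f., 83.1 → 3 s.f.; limit is 3.
Rounded to 3 significant figures: 78.8.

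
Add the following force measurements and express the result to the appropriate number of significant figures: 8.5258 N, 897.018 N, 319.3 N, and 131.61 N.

8.5258 N + 897.018 N + 319.3 N + 131.61 N = 1356.4538 N.
Addition/subtraction keeps the fewest decimal places: 8.5258 → 4 decimal places, 897.018 → 3 decimal places, 319.3 → 1 decimal place, 131.61 → 2 decimal places; limit is 1.
Rounded to 1 decimal place: 1356.5 N.

1356.5 N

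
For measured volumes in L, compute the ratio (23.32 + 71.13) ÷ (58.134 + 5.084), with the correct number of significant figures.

23.32 + 71.13 = 94.45, limited to 2 d.p. → 4 s.f.; 58.134 + 5.084 = 63.218, limited to 3 d.p. → 5 s.f.
Carrying full precision, 94.45 ÷ 63.218 = 1.49403650859…; keep min(4, 5) = 4 s.f.
Rounded to 4 significant figures: 1.494.

1.494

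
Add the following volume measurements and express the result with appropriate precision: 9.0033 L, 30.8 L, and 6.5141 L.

46.3 L

9.0033 L + 30.8 L + 6.5141 L = 46.3174 L.
Addition/subtraction keeps the fewest decimal places: 9.0033 → 4 decimal places, 30.8 → 1 decimal place, 6.5141 → 4 decimal places; limit is 1.
Rounded to 1 decimal place: 46.3 L.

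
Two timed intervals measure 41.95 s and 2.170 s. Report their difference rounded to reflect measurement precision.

41.95 s − 2.170 s = 39.780 s.
Addition/subtraction keeps the fewest decimal places: 41.95 → 2 decimal places, 2.170 → 3 decimal places; limit is 2.
Rounded to 2 decimal places: 39.78 s.

39.78 s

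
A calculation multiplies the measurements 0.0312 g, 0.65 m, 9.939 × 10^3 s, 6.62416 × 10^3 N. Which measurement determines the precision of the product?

0.0312 g → 3 s.f.; 0.65 m → 2 s.f.; 9.939 × 10^3 s → 4 s.f.; 6.62416 × 10^3 N → 6 s.f.
The fewest is 2 significant figures, from 0.65 m.

0.65 m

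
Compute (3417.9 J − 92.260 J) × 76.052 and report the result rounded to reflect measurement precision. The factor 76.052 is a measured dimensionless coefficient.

3417.9 J − 92.260 J = 3325.640 J; the difference is limited to 1 decimal place (5 s.f.).
Carrying full precision, 3325.640 × 76.052 = 252921.57328 J; 76.052 has 5 s.f., so the result keeps min(5, 5) = 5 s.f.
Rounded to 5 significant figures: 2.5292 × 10^5 J.

2.5292 × 10^5 J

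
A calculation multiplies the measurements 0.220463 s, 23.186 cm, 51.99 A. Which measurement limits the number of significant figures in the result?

0.220463 s → 6 s.f.; 23.186 cm → 5 s.f.; 51.99 A → 4 s.f.
The fewest is 4 significant figures, from 51.99 A.

51.99 A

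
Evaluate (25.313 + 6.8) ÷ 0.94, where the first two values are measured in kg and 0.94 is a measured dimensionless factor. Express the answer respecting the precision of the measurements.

34 kg

25.313 kg + 6.8 kg = 32.113 kg; the sum is limited to 1 decimal place (3 s.f.).
Carrying full precision, 32.113 ÷ 0.94 = 34.1627659574… kg; 0.94 has 2 s.f., so the result keeps min(3, 2) = 2 s.f.
Rounded to 2 significant figures: 34 kg.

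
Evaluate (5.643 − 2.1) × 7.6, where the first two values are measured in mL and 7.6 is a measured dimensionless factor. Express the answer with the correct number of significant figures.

5.643 mL − 2.1 mL = 3.543 mL; the difference is limited to 1 decimal place (2 s.f.).
Carrying full precision, 3.543 × 7.6 = 26.9268 mL; 7.6 has 2 s.f., so the result keeps min(2, 2) = 2 s.f.
Rounded to 2 significant figures: 27 mL.

27 mL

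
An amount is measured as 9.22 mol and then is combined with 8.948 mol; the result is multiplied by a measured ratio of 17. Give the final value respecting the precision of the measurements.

3.1 × 10² mol

9.22 mol + 8.948 mol = 18.168 mol; the sum is limited to 2 decimal places (4 s.f.).
Carrying full precision, 18.168 × 17 = 308.856 mol; 17 has 2 s.f., so the result keeps min(4, 2) = 2 s.f.
Rounded to 2 significant figures: 3.1 × 10² mol.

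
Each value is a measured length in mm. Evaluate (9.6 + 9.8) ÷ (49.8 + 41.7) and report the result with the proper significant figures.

9.6 + 9.8 = 19.4, limited to 1 d.p. → 3 s.f.; 49.8 + 41.7 = 91.5, limited to 1 d.p. → 3 s.f.
Carrying full precision, 19.4 ÷ 91.5 = 0.212021857923…; keep min(3, 3) = 3 s.f.
Rounded to 3 significant figures: 0.212.

0.212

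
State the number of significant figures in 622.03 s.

622.03: zeros between nonzero digits are significant.

5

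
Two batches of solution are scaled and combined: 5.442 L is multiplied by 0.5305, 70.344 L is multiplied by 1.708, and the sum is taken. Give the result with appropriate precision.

123.0 L

5.442 × 0.5305 = 2.886981 → 2.887 L (4 s.f., last digit at the 10^-3 place).
70.344 × 1.708 = 120.147552 → 1.201 × 10^2 L (4 s.f., last digit at the 10^-1 place).
Sum: 123.034533 L; keep the coarser place, 10^-1.
Result: 123.0 L.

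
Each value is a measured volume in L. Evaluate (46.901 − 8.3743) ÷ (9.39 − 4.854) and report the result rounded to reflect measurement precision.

8.49

46.901 − 8.3743 = 38.5267, limited to 3 d.p. → 5 s.f.; 9.39 − 4.854 = 4.536, limited to 2 d.p. → 3 s.f.
Carrying full precision, 38.5267 ÷ 4.536 = 8.49354056437…; keep min(5, 3) = 3 s.f.
Rounded to 3 significant figures: 8.49.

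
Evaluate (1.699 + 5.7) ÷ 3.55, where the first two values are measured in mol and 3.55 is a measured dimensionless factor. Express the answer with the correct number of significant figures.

2.1 mol

1.699 mol + 5.7 mol = 7.399 mol; the sum is limited to 1 decimal place (2 s.f.).
Carrying full precision, 7.399 ÷ 3.55 = 2.08422535211… mol; 3.55 has 3 s.f., so the result keeps min(2, 3) = 2 s.f.
Rounded to 2 significant figures: 2.1 mol.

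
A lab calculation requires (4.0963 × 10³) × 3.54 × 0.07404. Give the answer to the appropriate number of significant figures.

(4.0963 × 10³) × 3.54 × 0.07404 = 1073.64678408
Multiplication/division keeps the fewest significant figures: 4.0963 × 10³ → 5 s.f., 3.54 → 3 s.f., 0.07404 → 4 s.f.; limit is 3.
Rounded to 3 significant figures: 1.07 × 10³.

1.07 × 10³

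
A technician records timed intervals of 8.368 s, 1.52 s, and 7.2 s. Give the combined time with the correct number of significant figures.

8.368 s + 1.52 s + 7.2 s = 17.088 s.
Addition/subtraction keeps the fewest decimal places: 8.368 → 3 decimal places, 1.52 → 2 decimal places, 7.2 → 1 decimal place; limit is 1.
Rounded to 1 decimal place: 17.1 s.

17.1 s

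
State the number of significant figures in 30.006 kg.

5

30.006: zeros between nonzero digits are significant.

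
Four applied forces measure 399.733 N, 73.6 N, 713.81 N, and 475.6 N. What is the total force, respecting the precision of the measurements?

399.733 N + 73.6 N + 713.81 N + 475.6 N = 1662.743 N.
Addition/subtraction keeps the fewest decimal places: 399.733 → 3 decimal places, 73.6 → 1 decimal place, 713.81 → 2 decimal places, 475.6 → 1 decimal place; limit is 1.
Rounded to 1 decimal place: 1.6627 × 10^3 N.

1.6627 × 10^3 N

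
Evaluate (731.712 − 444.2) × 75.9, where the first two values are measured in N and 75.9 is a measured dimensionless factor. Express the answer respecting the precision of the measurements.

731.712 N − 444.2 N = 287.512 N; the difference is limited to 1 decimal place (4 s.f.).
Carrying full precision, 287.512 × 75.9 = 21822.1608 N; 75.9 has 3 s.f., so the result keeps min(4, 3) = 3 s.f.
Rounded to 3 significant figures: 2.18 × 10^4 N.

2.18 × 10^4 N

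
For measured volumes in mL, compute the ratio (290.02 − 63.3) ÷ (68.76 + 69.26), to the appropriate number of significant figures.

290.02 − 63.3 = 226.72, limited to 1 d.p. → 4 s.f.; 68.76 + 69.26 = 138.02, limited to 2 d.p. → 5 s.f.
Carrying full precision, 226.72 ÷ 138.02 = 1.64266048399…; keep min(4, 5) = 4 s.f.
Rounded to 4 significant figures: 1.643.

1.643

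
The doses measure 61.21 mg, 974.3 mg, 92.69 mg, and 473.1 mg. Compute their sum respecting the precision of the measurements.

61.21 mg + 974.3 mg + 92.69 mg + 473.1 mg = 1601.30 mg.
Addition/subtraction keeps the fewest decimal places: 61.21 → 2 decimal places, 974.3 → 1 decimal place, 92.69 → 2 decimal places, 473.1 → 1 decimal place; limit is 1.
Rounded to 1 decimal place: 1601.3 mg.

1601.3 mg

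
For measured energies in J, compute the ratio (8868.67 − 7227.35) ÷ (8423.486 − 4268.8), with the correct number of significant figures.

0.39505

8868.67 − 7227.35 = 1641.32, limited to 2 d.p. → 6 s.f.; 8423.486 − 4268.8 = 4154.686, limited to 1 d.p. → 5 s.f.
Carrying full precision, 1641.32 ÷ 4154.686 = 0.395052718785…; keep min(6, 5) = 5 s.f.
Rounded to 5 significant figures: 0.39505.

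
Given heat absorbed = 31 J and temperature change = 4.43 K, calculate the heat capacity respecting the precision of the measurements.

heat capacity = 31 J ÷ 4.43 K = 6.99774266366… J/K.
31 has 2 significant figures; 4.43 has 3.
Division/multiplication keeps the fewest: 2 significant figures.
Rounded: 7.0 J/K.

7.0 J/K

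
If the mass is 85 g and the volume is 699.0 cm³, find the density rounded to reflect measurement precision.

density = 85 g ÷ 699.0 cm³ = 0.121602288984… g/cm³.
85 has 2 significant figures; 699.0 has 4.
Division/multiplication keeps the fewest: 2 significant figures.
Rounded: 0.12 g/cm³.

0.12 g/cm³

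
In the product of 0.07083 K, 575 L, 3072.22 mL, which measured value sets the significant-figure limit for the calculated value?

0.07083 K → 4 s.f.; 575 L → 3 s.f.; 3072.22 mL → 6 s.f.
The fewest is 3 significant figures, from 575 L.

575 L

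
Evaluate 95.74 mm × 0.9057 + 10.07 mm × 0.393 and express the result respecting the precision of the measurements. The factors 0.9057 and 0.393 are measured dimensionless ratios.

90.67 mm

95.74 × 0.9057 = 86.711718 → 86.71 mm (4 s.f., last digit at the 10^-2 place).
10.07 × 0.393 = 3.95751 → 3.96 mm (3 s.f., last digit at the 10^-2 place).
Sum: 90.669228 mm; keep the coarser place, 10^-2.
Result: 90.67 mm.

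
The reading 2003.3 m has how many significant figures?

2003.3: zeros between nonzero digits are significant.

5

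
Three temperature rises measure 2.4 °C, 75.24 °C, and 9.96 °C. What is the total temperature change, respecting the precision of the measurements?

2.4 °C + 75.24 °C + 9.96 °C = 87.60 °C.
Addition/subtraction keeps the fewest decimal places: 2.4 → 1 decimal place, 75.24 → 2 decimal places, 9.96 → 2 decimal places; limit is 1.
Rounded to 1 decimal place: 87.6 °C.

87.6 °C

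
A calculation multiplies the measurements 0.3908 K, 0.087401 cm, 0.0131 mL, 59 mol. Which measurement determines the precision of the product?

0.3908 K → 4 s.f.; 0.087401 cm → 5 s.f.; 0.0131 mL → 3 s.f.; 59 mol → 2 s.f.
The fewest is 2 significant figures, from 59 mol.

59 mol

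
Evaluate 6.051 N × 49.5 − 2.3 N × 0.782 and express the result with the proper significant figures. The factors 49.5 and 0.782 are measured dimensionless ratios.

6.051 × 49.5 = 299.5245 → 300. N (3 s.f., last digit at the 10^0 place).
2.3 × 0.782 = 1.7986 → 1.8 N (2 s.f., last digit at the 10^-1 place).
Difference: 297.7259 N; keep the coarser place, 10^0.
Result: 298 N.

298 N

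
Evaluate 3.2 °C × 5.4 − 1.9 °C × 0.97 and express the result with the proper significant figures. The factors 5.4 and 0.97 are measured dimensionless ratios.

15 °C

3.2 × 5.4 = 17.28 → 17 °C (2 s.f., last digit at the 10^0 place).
1.9 × 0.97 = 1.843 → 1.8 °C (2 s.f., last digit at the 10^-1 place).
Difference: 15.437 °C; keep the coarser place, 10^0.
Result: 15 °C.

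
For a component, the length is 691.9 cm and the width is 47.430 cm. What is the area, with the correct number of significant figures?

3.282 × 10^4 cm²

area = 691.9 cm × 47.430 cm = 32816.817 cm².
691.9 has 4 significant figures; 47.430 has 5.
Division/multiplication keeps the fewest: 4 significant figures.
Rounded: 3.282 × 10^4 cm².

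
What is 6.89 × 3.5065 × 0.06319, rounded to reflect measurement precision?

6.89 × 3.5065 × 0.06319 = 1.52665681415
Multiplication/division keeps the fewest significant figures: 6.89 → 3 s.f., 3.5065 → 5 s.f., 0.06319 → 4 s.f.; limit is 3.
Rounded to 3 significant figures: 1.53.

1.53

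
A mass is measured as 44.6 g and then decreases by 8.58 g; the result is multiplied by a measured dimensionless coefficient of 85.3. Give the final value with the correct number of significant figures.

3.07 × 10^3 g

44.6 g − 8.58 g = 36.02 g; the difference is limited to 1 decimal place (3 s.f.).
Carrying full precision, 36.02 × 85.3 = 3072.506 g; 85.3 has 3 s.f., so the result keeps min(3, 3) = 3 s.f.
Rounded to 3 significant figures: 3.07 × 10^3 g.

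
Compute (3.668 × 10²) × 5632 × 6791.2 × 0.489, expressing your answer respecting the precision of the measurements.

6.86 × 10⁹

(3.668 × 10²) × 5632 × 6791.2 × 0.489 = 6.86036705722 × 10^9…
Multiplication/division keeps the fewest significant figures: 3.668 × 10² → 4 s.f., 5632 → 4 s.f., 6791.2 → 5 s.f., 0.489 → 3 s.f.; limit is 3.
Rounded to 3 significant figures: 6.86 × 10⁹.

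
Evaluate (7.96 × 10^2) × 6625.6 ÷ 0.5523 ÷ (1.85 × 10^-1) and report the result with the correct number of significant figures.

5.16 × 10^7

(7.96 × 10^2) × 6625.6 ÷ 0.5523 ÷ (1.85 × 10^-1) = 51616851.3978…
Multiplication/division keeps the fewest significant figures: 7.96 × 10^2 → 3 s.f., 6625.6 → 5 s.f., 0.5523 → 4 s.f., 1.85 × 10^-1 → 3 s.f.; limit is 3.
Rounded to 3 significant figures: 5.16 × 10^7.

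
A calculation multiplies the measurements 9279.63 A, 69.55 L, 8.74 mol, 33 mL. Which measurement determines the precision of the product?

33 mL

9279.63 A → 6 s.f.; 69.55 L → 4 s.f.; 8.74 mol → 3 s.f.; 33 mL → 2 s.f.
The fewest is 2 significant figures, from 33 mL.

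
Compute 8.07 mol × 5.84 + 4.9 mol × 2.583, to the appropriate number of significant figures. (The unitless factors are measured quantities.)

60. mol

8.07 × 5.84 = 47.1288 → 47.1 mol (3 s.f., last digit at the 10^-1 place).
4.9 × 2.583 = 12.6567 → 13 mol (2 s.f., last digit at the 10^0 place).
Sum: 59.7855 mol; keep the coarser place, 10^0.
Result: 60. mol.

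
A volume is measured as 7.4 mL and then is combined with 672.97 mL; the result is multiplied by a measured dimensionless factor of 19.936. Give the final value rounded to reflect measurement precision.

1.356 × 10^4 mL

7.4 mL + 672.97 mL = 680.37 mL; the sum is limited to 1 decimal place (4 s.f.).
Carrying full precision, 680.37 × 19.936 = 13563.85632 mL; 19.936 has 5 s.f., so the result keeps min(4, 5) = 4 s.f.
Rounded to 4 significant figures: 1.356 × 10^4 mL.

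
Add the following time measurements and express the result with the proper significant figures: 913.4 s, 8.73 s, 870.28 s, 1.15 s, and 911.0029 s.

2704.6 s

913.4 s + 8.73 s + 870.28 s + 1.15 s + 911.0029 s = 2704.5629 s.
Addition/subtraction keeps the fewest decimal places: 913.4 → 1 decimal place, 8.73 → 2 decimal places, 870.28 → 2 decimal places, 1.15 → 2 decimal places, 911.0029 → 4 decimal places; limit is 1.
Rounded to 1 decimal place: 2704.6 s.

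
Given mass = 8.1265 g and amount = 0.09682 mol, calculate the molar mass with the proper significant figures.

83.93 g/mol

molar mass = 8.1265 g ÷ 0.09682 mol = 83.9341045239… g/mol.
8.1265 has 5 significant figures; 0.09682 has 4.
Division/multiplication keeps the fewest: 4 significant figures.
Rounded: 83.93 g/mol.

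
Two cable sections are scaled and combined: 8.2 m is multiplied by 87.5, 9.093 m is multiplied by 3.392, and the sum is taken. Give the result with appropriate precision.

8.2 × 87.5 = 717.5 → 7.2 × 10^2 m (2 s.f., last digit at the 10^1 place).
9.093 × 3.392 = 30.843456 → 30.84 m (4 s.f., last digit at the 10^-2 place).
Sum: 748.343456 m; keep the coarser place, 10^1.
Result: 7.5 × 10^2 m.

7.5 × 10^2 m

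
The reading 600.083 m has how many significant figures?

600.083: zeros between nonzero digits are significant.

6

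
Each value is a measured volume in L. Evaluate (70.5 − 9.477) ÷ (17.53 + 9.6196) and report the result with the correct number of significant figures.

2.25

70.5 − 9.477 = 61.023, limited to 1 d.p. → 3 s.f.; 17.53 + 9.6196 = 27.1496, limited to 2 d.p. → 4 s.f.
Carrying full precision, 61.023 ÷ 27.1496 = 2.24765742405…; keep min(3, 4) = 3 s.f.
Rounded to 3 significant figures: 2.25.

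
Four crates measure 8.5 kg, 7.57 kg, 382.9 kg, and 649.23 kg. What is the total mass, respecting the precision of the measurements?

8.5 kg + 7.57 kg + 382.9 kg + 649.23 kg = 1048.20 kg.
Addition/subtraction keeps the fewest decimal places: 8.5 → 1 decimal place, 7.57 → 2 decimal places, 382.9 → 1 decimal place, 649.23 → 2 decimal places; limit is 1.
Rounded to 1 decimal place: 1048.2 kg.

1048.2 kg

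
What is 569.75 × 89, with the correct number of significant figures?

569.75 × 89 = 50707.75
Multiplication/division keeps the fewest significant figures: 569.75 → 5 s.f., 89 → 2 s.f.; limit is 2.
Rounded to 2 significant figures: 5.1 × 10^4.

5.1 × 10^4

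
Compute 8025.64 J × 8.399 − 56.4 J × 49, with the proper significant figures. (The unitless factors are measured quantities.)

6.46 × 10^4 J

8025.64 × 8.399 = 67407.35036 → 6.741 × 10^4 J (4 s.f., last digit at the 10^1 place).
56.4 × 49 = 2763.6 → 2.8 × 10^3 J (2 s.f., last digit at the 10^2 place).
Difference: 64643.75036 J; keep the coarser place, 10^2.
Result: 6.46 × 10^4 J.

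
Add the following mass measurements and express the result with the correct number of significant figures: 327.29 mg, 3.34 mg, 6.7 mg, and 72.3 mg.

409.6 mg

327.29 mg + 3.34 mg + 6.7 mg + 72.3 mg = 409.63 mg.
Addition/subtraction keeps the fewest decimal places: 327.29 → 2 decimal places, 3.34 → 2 decimal places, 6.7 → 1 decimal place, 72.3 → 1 decimal place; limit is 1.
Rounded to 1 decimal place: 409.6 mg.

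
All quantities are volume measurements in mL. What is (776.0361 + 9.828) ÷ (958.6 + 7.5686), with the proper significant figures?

776.0361 + 9.828 = 785.8641, limited to 3 d.p. → 6 s.f.; 958.6 + 7.5686 = 966.1686, limited to 1 d.p. → 4 s.f.
Carrying full precision, 785.8641 ÷ 966.1686 = 0.813381950107…; keep min(6, 4) = 4 s.f.
Rounded to 4 significant figures: 0.8134.

0.8134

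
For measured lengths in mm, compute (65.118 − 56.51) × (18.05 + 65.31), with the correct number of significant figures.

65.118 − 56.51 = 8.608, limited to 2 d.p. → 3 s.f.; 18.05 + 65.31 = 83.36, limited to 2 d.p. → 4 s.f.
Carrying full precision, 8.608 × 83.36 = 717.56288; keep min(3, 4) = 3 s.f.
Rounded to 3 significant figures: 718 mm².

718 mm²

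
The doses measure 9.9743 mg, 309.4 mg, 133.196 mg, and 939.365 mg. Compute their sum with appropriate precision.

1391.9 mg

9.9743 mg + 309.4 mg + 133.196 mg + 939.365 mg = 1391.9353 mg.
Addition/subtraction keeps the fewest decimal places: 9.9743 → 4 decimal places, 309.4 → 1 decimal place, 133.196 → 3 decimal places, 939.365 → 3 decimal places; limit is 1.
Rounded to 1 decimal place: 1391.9 mg.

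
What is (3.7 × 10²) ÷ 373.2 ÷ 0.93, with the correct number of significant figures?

1.1

(3.7 × 10²) ÷ 373.2 ÷ 0.93 = 1.06604893453…
Multiplication/division keeps the fewest significant figures: 3.7 × 10² → 2 s.f., 373.2 → 4 s.f., 0.93 → 2 s.f.; limit is 2.
Rounded to 2 significant figures: 1.1.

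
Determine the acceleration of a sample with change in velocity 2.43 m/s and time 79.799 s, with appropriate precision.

0.0305 m/s²

acceleration = 2.43 m/s ÷ 79.799 s = 0.0304515094174… m/s².
2.43 has 3 significant figures; 79.799 has 5.
Division/multiplication keeps the fewest: 3 significant figures.
Rounded: 0.0305 m/s².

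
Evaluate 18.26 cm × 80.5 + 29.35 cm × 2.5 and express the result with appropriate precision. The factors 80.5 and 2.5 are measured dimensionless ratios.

1.54 × 10³ cm

18.26 × 80.5 = 1469.93 → 1.47 × 10³ cm (3 s.f., last digit at the 10^1 place).
29.35 × 2.5 = 73.375 → 73 cm (2 s.f., last digit at the 10^0 place).
Sum: 1543.305 cm; keep the coarser place, 10^1.
Result: 1.54 × 10³ cm.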